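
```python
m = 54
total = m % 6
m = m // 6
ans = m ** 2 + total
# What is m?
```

Trace:
`m = 54` → m = 54
`total = m % 6` → total = 0
`m = m // 6` → m = 9
`ans = m ** 2 + total` → ans = 81
So m = 9

Answer: 9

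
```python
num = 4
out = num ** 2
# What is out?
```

Trace:
`num = 4` → num = 4
`out = num ** 2` → out = 16
So out = 16

Answer: 16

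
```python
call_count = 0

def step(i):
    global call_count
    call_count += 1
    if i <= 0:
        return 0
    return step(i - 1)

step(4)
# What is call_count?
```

Linear recursion stepping by 1: 5 calls from i=4 down to ≤0.

Answer: 5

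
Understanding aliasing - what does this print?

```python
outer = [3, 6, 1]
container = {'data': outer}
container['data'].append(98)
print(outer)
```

Key concept: dict holds reference to list.
Step by step:
`outer = [3, 6, 1]` → outer = [3, 6, 1]
`container = {'data': outer}` → container = {'data': [3, 6, 1]}
`container['data'].append(98)` → outer = [3, 6, 1, 98]; container = {'data': [3, 6, 1, 98]}
`print(outer)` → prints [3, 6, 1, 98]

Answer: [3, 6, 1, 98]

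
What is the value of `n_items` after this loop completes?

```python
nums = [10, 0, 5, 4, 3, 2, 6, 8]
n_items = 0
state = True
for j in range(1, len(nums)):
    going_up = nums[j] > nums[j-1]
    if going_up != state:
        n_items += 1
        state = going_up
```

Count direction changes in [10, 0, 5, 4, 3, 2, 6, 8]
`n_items` takes the values: 0 → 1 → 2 → 3 → 4

Answer: 4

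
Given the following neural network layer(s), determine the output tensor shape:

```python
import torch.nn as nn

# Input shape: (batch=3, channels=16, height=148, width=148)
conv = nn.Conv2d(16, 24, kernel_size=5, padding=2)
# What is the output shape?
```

Input: (3, 16, 148, 148) -> Output: (3, 24, 148, 148)

Answer: (3, 24, 148, 148)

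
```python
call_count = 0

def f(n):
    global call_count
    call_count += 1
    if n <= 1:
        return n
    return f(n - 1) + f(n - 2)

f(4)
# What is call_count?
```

Calls(n) = 1 + Calls(n-1) + Calls(n-2); Calls(0)=Calls(1)=1. For n=4 this gives 9.

Answer: 9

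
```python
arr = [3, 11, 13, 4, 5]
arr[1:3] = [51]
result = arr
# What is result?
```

Trace:
`arr = [3, 11, 13, 4, 5]` → arr = [3, 11, 13, 4, 5]
`arr[1:3] = [51]` → arr = [3, 51, 4, 5]
`result = arr` → result = [3, 51, 4, 5]
So result = [3, 51, 4, 5]

Answer: [3, 51, 4, 5]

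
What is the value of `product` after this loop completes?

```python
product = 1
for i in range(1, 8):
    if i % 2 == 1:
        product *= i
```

Product of odd numbers 1 to 7
`product` takes the values: 1 → 3 → 15 → 105

Answer: 105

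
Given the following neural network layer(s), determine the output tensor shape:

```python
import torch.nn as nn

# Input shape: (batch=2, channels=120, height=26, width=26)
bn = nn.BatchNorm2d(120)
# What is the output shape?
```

Input: (2, 120, 26, 26) -> Output: (2, 120, 26, 26)

Answer: (2, 120, 26, 26)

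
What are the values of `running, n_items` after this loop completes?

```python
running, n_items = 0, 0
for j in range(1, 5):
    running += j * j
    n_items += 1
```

Sum of squares and count
`running, n_items` takes the values: (0, 0) → (1, 0) → (1, 1) → (5, 1) → (5, 2) → (14, 2) → (14, 3) → (30, 3) → (30, 4)

Answer: 30, 4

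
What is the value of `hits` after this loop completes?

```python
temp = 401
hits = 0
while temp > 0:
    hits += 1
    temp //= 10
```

Count digits by repeated division by 10
`hits` takes the values: 0 → 1 → 2 → 3

Answer: 3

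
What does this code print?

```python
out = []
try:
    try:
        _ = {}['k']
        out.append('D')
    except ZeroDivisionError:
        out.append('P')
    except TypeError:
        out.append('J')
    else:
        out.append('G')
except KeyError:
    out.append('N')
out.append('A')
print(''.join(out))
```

Execution trace: 'N' (outer except KeyError) → 'A' (after the try/except). Output: NA

Answer: NA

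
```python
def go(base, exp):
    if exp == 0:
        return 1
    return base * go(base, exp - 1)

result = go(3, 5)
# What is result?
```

go(3, 5) = 3 * 3 * 3 * 3 * 3 = 243

Answer: 243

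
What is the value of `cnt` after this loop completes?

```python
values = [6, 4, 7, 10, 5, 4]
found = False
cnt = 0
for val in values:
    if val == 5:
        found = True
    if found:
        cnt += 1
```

Count elements after first 5 in [6, 4, 7, 10, 5, 4]
`cnt` takes the values: 0 → 1 → 2

Answer: 2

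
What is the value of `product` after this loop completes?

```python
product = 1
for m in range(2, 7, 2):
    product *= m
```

Product of even numbers 2 to 6
`product` takes the values: 1 → 2 → 8 → 48

Answer: 48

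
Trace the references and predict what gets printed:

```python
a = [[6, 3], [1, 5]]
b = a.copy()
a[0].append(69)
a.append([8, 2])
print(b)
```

Key concept: shallow copy with nested lists.
Step by step:
`a = [[6, 3], [1, 5]]` → a = [[6, 3], [1, 5]]
`b = a.copy()` → b = [[6, 3], [1, 5]]
`a[0].append(69)` → a = [[6, 3, 69], [1, 5]]; b = [[6, 3, 69], [1, 5]]
`a.append([8, 2])` → a = [[6, 3, 69], [1, 5], [8, 2]]
`print(b)` → prints [[6, 3, 69], [1, 5]]

Answer: [[6, 3, 69], [1, 5]]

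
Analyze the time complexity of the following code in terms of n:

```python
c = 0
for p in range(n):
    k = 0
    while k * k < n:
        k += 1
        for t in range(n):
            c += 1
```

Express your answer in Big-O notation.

Each loop level contributes: n × √n × n. Multiplying the contributions gives O(n^2√n).

Answer: O(n^2√n)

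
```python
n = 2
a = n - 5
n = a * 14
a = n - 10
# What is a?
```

Trace:
`n = 2` → n = 2
`a = n - 5` → a = -3
`n = a * 14` → n = -42
`a = n - 10` → a = -52
So a = -52

Answer: -52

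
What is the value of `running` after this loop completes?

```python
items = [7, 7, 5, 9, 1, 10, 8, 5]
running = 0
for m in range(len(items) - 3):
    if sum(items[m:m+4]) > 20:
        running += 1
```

Count windows with sum > 20
`running` takes the values: 0 → 1 → 2 → 3 → 4 → 5

Answer: 5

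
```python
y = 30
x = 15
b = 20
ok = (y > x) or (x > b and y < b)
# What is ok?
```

Trace:
`y = 30` → y = 30
`x = 15` → x = 15
`b = 20` → b = 20
`ok = (y > x) or (x > b and y < b)` → ok = True
So ok = True

Answer: True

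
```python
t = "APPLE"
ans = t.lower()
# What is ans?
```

Trace:
`t = "APPLE"` → t = 'APPLE'
`ans = t.lower()` → ans = 'apple'
So ans = 'apple'

Answer: 'apple'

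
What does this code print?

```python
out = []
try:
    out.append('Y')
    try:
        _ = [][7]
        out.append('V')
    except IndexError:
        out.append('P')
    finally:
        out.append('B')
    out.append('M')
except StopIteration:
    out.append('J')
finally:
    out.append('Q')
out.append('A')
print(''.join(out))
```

Execution trace: 'Y' (try body) → 'P' (inner except IndexError) → 'B' (inner finally) → 'M' (try body, no exception) → 'Q' (finally) → 'A' (after the try/except). Output: YPBMQA

Answer: YPBMQA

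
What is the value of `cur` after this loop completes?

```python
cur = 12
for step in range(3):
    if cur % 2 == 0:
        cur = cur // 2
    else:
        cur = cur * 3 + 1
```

Collatz-style transformation from 12
`cur` takes the values: 12 → 6 → 3 → 10

Answer: 10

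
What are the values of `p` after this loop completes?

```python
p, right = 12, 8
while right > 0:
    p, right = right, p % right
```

GCD of 12 and 8
`p` takes the values: 12 → 8 → 4

Answer: 4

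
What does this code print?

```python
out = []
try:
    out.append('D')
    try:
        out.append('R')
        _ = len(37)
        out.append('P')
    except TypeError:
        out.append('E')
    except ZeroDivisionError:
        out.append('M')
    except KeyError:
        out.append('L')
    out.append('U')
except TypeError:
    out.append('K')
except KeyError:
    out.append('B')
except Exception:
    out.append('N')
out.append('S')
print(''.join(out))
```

Execution trace: 'D' (try body) → 'R' (inner try body) → 'E' (inner except TypeError) → 'U' (try body, no exception) → 'S' (after the try/except). Output: DREUS

Answer: DREUS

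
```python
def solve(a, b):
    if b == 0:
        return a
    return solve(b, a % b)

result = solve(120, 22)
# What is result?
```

solve(120, 22) -> solve(22, 10) -> solve(10, 2) -> solve(2, 0) -> 2

Answer: 2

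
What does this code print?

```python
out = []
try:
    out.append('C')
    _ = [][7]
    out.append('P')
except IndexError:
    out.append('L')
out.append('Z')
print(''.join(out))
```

Execution trace: 'C' (try body) → 'L' (except IndexError) → 'Z' (after the try/except). Output: CLZ

Answer: CLZ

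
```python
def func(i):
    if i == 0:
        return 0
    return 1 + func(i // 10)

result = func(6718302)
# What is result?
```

Count of digits of 6718302: 7

Answer: 7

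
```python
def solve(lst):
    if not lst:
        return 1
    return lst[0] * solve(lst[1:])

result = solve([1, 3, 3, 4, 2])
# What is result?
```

Product over [1, 3, 3, 4, 2] = 1 * 3 * 3 * 4 * 2 = 72

Answer: 72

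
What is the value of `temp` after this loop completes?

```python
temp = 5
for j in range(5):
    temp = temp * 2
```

Multiply by 2, 5 times: 5 * 2^5 = 160
`temp` takes the values: 5 → 10 → 20 → 40 → 80 → 160

Answer: 160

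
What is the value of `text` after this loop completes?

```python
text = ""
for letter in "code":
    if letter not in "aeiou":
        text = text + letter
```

Remove vowels from 'code'
`text` takes the values: "" → "c" → "cd"

Answer: "cd"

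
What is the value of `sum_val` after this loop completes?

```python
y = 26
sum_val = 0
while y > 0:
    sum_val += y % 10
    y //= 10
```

Sum digits of 26
`sum_val` takes the values: 0 → 6 → 8

Answer: 8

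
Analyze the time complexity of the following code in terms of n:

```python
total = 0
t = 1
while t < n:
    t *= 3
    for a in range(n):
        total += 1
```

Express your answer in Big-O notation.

Each loop level contributes: log n × n. Multiplying the contributions gives O(n log n).

Answer: O(n log n)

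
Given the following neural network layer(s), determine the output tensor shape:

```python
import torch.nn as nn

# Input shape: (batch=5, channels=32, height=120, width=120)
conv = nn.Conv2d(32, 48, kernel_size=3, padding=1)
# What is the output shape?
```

Input: (5, 32, 120, 120) -> Output: (5, 48, 120, 120)

Answer: (5, 48, 120, 120)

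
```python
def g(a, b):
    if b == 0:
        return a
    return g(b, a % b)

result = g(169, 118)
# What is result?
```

g(169, 118) -> g(118, 51) -> g(51, 16) -> g(16, 3) -> g(3, 1) -> g(1, 0) -> 1

Answer: 1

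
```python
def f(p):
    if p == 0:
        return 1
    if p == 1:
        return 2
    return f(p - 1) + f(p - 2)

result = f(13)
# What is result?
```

Build up from base cases: f(0)=1, f(1)=2, f(2)=3, f(3)=5, f(4)=8, f(5)=13, f(6)=21, ..., f(13)=610

Answer: 610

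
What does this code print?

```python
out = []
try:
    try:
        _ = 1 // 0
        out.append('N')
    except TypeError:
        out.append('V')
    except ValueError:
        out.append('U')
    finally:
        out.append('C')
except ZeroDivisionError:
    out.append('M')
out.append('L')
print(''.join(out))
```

Execution trace: 'C' (inner finally) → 'M' (outer except ZeroDivisionError) → 'L' (after the try/except). Output: CML

Answer: CML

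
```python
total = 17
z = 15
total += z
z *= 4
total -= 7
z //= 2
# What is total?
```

Trace:
`total = 17` → total = 17
`z = 15` → z = 15
`total += z` → total = 32
`z *= 4` → z = 60
`total -= 7` → total = 25
`z //= 2` → z = 30
So total = 25

Answer: 25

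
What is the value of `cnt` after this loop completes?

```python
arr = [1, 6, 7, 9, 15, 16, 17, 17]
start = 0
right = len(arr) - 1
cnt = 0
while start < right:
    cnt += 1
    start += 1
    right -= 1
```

Iterations until pointers meet (list length 8)
`cnt` takes the values: 0 → 1 → 2 → 3 → 4

Answer: 4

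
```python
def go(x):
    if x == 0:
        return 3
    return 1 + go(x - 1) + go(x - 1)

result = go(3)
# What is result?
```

go(x) = 1 + 2·go(x-1), go(0)=3. Closed form: (3+1)·2^3 - 1 = 31.

Answer: 31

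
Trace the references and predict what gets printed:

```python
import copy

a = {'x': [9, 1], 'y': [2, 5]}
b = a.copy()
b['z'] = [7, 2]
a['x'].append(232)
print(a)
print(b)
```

Key concept: shallow copy of dict with mutable values.
Step by step:
`a = {'x': [9, 1], 'y': [2, 5]}` → a = {'x': [9, 1], 'y': [2, 5]}
`b = a.copy()` → b = {'x': [9, 1], 'y': [2, 5]}
`b['z'] = [7, 2]` → b = {'x': [9, 1], 'y': [2, 5], 'z': [7, 2]}
`a['x'].append(232)` → a = {'x': [9, 1, 232], 'y': [2, 5]}; b = {'x': [9, 1, 232], 'y': [2, 5], 'z': [7, 2]}
`print(a)` → prints {'x': [9, 1, 232], 'y': [2, 5]}
`print(b)` → prints {'x': [9, 1, 232], 'y': [2, 5], 'z': [7, 2]}

Answer:
{'x': [9, 1, 232], 'y': [2, 5]}
{'x': [9, 1, 232], 'y': [2, 5], 'z': [7, 2]}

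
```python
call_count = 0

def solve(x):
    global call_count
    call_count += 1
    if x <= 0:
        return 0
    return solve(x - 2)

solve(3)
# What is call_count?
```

Linear recursion stepping by 2: 3 calls from x=3 down to ≤0.

Answer: 3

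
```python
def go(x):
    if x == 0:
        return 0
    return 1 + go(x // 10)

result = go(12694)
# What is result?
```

Count of digits of 12694: 5

Answer: 5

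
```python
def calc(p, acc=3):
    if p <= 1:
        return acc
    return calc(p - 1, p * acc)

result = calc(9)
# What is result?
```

Accumulator trace (n, acc): (9, 3) -> (8, 27) -> (7, 216) -> (6, 1512) -> (5, 9072) -> (4, 45360) -> (3, 181440) -> (2, 544320) -> (1, 1088640) -> return 1088640

Answer: 1088640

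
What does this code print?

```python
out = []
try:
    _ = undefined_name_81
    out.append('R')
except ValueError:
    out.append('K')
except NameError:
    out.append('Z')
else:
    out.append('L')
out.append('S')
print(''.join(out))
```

Execution trace: 'Z' (except NameError) → 'S' (after the try/except). Output: ZS

Answer: ZS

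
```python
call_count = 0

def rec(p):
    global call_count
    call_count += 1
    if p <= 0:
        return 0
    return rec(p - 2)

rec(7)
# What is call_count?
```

Linear recursion stepping by 2: 5 calls from p=7 down to ≤0.

Answer: 5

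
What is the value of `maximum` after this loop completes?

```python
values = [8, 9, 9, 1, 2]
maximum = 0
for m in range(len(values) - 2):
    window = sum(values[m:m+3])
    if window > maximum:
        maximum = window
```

Max sum of 3-element window in [8, 9, 9, 1, 2]
`maximum` takes the values: 0 → 26

Answer: 26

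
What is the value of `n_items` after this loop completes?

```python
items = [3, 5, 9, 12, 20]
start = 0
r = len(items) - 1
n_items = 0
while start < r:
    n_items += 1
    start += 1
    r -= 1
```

Iterations until pointers meet (list length 5)
`n_items` takes the values: 0 → 1 → 2

Answer: 2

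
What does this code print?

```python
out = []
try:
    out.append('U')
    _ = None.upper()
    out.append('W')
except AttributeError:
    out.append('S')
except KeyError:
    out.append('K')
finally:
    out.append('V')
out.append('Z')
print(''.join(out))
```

Execution trace: 'U' (try body) → 'S' (except AttributeError) → 'V' (finally) → 'Z' (after the try/except). Output: USVZ

Answer: USVZ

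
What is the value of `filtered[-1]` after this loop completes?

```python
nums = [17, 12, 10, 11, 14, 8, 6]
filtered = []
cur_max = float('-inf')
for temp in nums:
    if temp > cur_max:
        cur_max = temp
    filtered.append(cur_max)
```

Running max ends at 17
`filtered` takes the values: [] → [17] → [17, 17] → [17, 17, 17] → [17, 17, 17, 17] → [17, 17, 17, 17, 17] → [17, 17, 17, 17, 17, 17] → [17, 17, 17, 17, 17, 17, 17]
So `filtered[-1]` = 17

Answer: 17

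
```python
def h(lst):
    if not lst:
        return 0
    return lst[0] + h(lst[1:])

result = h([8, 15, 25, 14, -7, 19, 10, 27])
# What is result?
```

8 + 15 + 25 + 14 + (-7) + 19 + 10 + 27 + 0 = 111

Answer: 111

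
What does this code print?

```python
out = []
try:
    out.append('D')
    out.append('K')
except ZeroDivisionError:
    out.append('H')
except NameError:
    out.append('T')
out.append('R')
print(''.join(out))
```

Execution trace: 'D' (try body) → 'K' (try body, no exception) → 'R' (after the try/except). Output: DKR

Answer: DKR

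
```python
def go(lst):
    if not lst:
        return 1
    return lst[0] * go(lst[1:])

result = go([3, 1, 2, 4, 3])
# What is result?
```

Product over [3, 1, 2, 4, 3] = 3 * 1 * 2 * 4 * 3 = 72

Answer: 72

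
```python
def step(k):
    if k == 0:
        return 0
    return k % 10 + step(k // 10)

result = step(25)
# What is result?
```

Sum of digits of 25: 5 + 2 = 7

Answer: 7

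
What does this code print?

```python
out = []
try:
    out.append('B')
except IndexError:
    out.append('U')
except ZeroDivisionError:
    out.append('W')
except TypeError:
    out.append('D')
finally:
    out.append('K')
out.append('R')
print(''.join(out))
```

Execution trace: 'B' (try body, no exception) → 'K' (finally) → 'R' (after the try/except). Output: BKR

Answer: BKR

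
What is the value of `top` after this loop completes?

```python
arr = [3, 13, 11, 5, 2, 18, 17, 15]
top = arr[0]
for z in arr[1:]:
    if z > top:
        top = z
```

Maximum of [3, 13, 11, 5, 2, 18, 17, 15]
`top` takes the values: 3 → 13 → 18

Answer: 18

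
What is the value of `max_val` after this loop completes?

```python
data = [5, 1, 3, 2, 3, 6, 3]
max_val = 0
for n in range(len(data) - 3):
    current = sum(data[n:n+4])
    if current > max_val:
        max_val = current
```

Max sum of 4-element window in [5, 1, 3, 2, 3, 6, 3]
`max_val` takes the values: 0 → 11 → 14

Answer: 14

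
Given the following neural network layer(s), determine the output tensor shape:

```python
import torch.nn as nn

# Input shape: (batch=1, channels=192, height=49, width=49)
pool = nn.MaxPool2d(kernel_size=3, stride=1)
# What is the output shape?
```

Input: (1, 192, 49, 49) -> Output: (1, 192, 47, 47)

Answer: (1, 192, 47, 47)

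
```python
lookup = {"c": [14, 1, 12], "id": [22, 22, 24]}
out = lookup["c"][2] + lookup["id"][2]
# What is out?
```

Trace:
`lookup = {"c": [14, 1, 12], "id": [22, 22, 24]}` → lookup = {'c': [14, 1, 12], 'id': [22, 22, 24]}
`out = lookup["c"][2] + lookup["id"][2]` → out = 36
So out = 36

Answer: 36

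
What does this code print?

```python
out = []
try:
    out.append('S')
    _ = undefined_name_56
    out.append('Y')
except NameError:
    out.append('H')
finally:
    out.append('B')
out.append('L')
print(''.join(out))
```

Execution trace: 'S' (try body) → 'H' (except NameError) → 'B' (finally) → 'L' (after the try/except). Output: SHBL

Answer: SHBL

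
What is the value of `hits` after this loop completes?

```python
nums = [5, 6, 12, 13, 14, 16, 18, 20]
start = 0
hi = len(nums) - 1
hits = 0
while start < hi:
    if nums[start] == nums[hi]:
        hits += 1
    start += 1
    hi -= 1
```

Count matching pairs from ends
`hits` takes the values: 0

Answer: 0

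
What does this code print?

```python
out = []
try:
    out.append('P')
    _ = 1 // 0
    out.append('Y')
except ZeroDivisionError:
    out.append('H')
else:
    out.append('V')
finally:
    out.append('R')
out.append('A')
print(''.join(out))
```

Execution trace: 'P' (try body) → 'H' (except ZeroDivisionError) → 'R' (finally) → 'A' (after the try/except). Output: PHRA

Answer: PHRA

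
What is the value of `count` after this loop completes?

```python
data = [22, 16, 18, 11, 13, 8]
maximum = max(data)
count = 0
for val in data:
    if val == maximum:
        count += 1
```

Count of max value 22 in [22, 16, 18, 11, 13, 8]
`count` takes the values: 0 → 1

Answer: 1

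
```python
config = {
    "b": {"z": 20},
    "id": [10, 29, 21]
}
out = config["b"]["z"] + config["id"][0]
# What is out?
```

Trace:
`config = { ...` → config = {'b': {'z': 20}, 'id': [10, 29, 21]}
`out = config["b"]["z"] + config["id"][0]` → out = 30
So out = 30

Answer: 30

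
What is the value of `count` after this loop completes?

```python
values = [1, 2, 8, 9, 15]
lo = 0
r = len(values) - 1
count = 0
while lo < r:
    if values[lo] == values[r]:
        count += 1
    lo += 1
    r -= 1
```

Count matching pairs from ends
`count` takes the values: 0

Answer: 0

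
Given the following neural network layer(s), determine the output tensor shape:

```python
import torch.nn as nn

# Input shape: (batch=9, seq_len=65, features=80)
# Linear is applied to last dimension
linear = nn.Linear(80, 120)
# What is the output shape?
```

Input: (9, 65, 80) -> Output: (9, 65, 120)

Answer: (9, 65, 120)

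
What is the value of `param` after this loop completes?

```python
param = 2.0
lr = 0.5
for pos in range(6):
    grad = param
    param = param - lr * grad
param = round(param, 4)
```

Gradient descent: w = 2.0 * (1 - 0.5)^6
`param` takes the values: 2.0 → 1.0 → 0.5 → 0.25 → 0.125 → 0.0625 → 0.03125 → 0.0312

Answer: 0.0312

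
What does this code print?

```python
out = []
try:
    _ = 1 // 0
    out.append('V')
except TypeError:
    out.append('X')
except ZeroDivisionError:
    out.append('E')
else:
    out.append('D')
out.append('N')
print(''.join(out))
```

Execution trace: 'E' (except ZeroDivisionError) → 'N' (after the try/except). Output: EN

Answer: EN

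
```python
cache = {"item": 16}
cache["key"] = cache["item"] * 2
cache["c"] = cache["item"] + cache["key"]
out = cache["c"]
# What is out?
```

Trace:
`cache = {"item": 16}` → cache = {'item': 16}
`cache["key"] = cache["item"] * 2` → cache = {'item': 16, 'key': 32}
`cache["c"] = cache["item"] + cache["key"]` → cache = {'item': 16, 'key': 32, 'c': 48}
`out = cache["c"]` → out = 48
So out = 48

Answer: 48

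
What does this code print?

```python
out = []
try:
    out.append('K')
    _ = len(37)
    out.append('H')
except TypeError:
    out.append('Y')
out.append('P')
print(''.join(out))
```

Execution trace: 'K' (try body) → 'Y' (except TypeError) → 'P' (after the try/except). Output: KYP

Answer: KYP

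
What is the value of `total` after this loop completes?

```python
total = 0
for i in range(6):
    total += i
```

Sum of 0 to 5 = 15
`total` takes the values: 0 → 1 → 3 → 6 → 10 → 15

Answer: 15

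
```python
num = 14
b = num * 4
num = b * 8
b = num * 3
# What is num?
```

Trace:
`num = 14` → num = 14
`b = num * 4` → b = 56
`num = b * 8` → num = 448
`b = num * 3` → b = 1344
So num = 448

Answer: 448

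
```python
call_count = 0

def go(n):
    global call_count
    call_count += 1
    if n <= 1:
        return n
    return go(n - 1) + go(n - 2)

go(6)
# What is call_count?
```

Calls(n) = 1 + Calls(n-1) + Calls(n-2); Calls(0)=Calls(1)=1. For n=6 this gives 25.

Answer: 25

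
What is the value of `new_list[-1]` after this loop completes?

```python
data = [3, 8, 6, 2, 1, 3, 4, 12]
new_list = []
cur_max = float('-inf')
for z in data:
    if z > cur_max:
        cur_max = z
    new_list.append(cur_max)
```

Running max ends at 12
`new_list` takes the values: [] → [3] → [3, 8] → [3, 8, 8] → [3, 8, 8, 8] → [3, 8, 8, 8, 8] → [3, 8, 8, 8, 8, 8] → [3, 8, 8, 8, 8, 8, 8] → [3, 8, 8, 8, 8, 8, 8, 12]
So `new_list[-1]` = 12

Answer: 12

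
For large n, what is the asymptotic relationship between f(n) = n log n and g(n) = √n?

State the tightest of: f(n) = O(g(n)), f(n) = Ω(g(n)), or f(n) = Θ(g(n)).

n log n vs √n: f(n) = Ω(g(n)) but not O(g(n)) — n log n grows strictly faster than √n.

Answer: f(n) = Ω(g(n)) but not O(g(n)) — n log n grows strictly faster than √n.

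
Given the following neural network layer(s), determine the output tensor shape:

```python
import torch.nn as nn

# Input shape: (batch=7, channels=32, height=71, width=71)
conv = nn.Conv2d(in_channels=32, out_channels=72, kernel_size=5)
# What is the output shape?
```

Input: (7, 32, 71, 71) -> Output: (7, 72, 67, 67)

Answer: (7, 72, 67, 67)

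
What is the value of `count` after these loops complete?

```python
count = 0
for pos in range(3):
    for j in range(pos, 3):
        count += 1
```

Upper triangle: 3 + 2 + ... + 1
`count` takes the values: 0 → 1 → 2 → 3 → 4 → 5 → 6

Answer: 6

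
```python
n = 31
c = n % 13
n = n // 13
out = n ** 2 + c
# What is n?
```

Trace:
`n = 31` → n = 31
`c = n % 13` → c = 5
`n = n // 13` → n = 2
`out = n ** 2 + c` → out = 9
So n = 2

Answer: 2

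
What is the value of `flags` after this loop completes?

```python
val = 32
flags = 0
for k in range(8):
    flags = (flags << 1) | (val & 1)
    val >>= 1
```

Reverse lowest 8 bits of 32
`flags` takes the values: 0 → 1 → 2 → 4

Answer: 4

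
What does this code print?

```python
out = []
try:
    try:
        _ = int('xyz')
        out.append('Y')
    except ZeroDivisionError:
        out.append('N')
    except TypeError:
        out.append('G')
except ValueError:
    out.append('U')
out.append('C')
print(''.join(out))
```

Execution trace: 'U' (outer except ValueError) → 'C' (after the try/except). Output: UC

Answer: UC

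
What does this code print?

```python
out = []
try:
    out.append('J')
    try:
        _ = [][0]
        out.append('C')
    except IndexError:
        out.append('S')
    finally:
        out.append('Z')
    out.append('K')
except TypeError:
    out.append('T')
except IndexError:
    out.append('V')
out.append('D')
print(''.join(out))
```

Execution trace: 'J' (try body) → 'S' (inner except IndexError) → 'Z' (inner finally) → 'K' (try body, no exception) → 'D' (after the try/except). Output: JSZKD

Answer: JSZKD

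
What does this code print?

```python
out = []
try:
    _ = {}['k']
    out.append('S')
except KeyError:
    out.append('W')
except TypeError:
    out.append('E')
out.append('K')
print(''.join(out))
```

Execution trace: 'W' (except KeyError) → 'K' (after the try/except). Output: WK

Answer: WK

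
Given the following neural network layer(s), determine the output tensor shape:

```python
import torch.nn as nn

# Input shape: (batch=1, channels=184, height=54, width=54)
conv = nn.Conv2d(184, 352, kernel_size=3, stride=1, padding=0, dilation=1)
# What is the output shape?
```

Input: (1, 184, 54, 54) -> Output: (1, 352, 52, 52)

Answer: (1, 352, 52, 52)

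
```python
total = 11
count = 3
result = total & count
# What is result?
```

Trace:
`total = 11` → total = 11
`count = 3` → count = 3
`result = total & count` → result = 3
So result = 3

Answer: 3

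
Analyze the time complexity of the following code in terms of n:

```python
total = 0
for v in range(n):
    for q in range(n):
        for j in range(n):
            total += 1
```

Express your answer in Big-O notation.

Each loop level contributes: n × n × n. Multiplying the contributions gives O(n^3).

Answer: O(n^3)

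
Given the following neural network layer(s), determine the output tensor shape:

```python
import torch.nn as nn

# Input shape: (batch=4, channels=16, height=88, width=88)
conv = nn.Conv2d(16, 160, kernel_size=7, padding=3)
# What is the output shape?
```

Input: (4, 16, 88, 88) -> Output: (4, 160, 88, 88)

Answer: (4, 160, 88, 88)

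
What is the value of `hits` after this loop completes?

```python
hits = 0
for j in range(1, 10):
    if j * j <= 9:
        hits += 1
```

Count numbers where j² ≤ 9
`hits` takes the values: 0 → 1 → 2 → 3

Answer: 3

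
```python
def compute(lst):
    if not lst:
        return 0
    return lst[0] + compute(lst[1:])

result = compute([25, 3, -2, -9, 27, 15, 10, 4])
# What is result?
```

25 + 3 + (-2) + (-9) + 27 + 15 + 10 + 4 + 0 = 73

Answer: 73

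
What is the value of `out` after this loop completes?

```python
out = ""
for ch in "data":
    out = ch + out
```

Reverse 'data'
`out` takes the values: "" → "d" → "ad" → "tad" → "atad"

Answer: "atad"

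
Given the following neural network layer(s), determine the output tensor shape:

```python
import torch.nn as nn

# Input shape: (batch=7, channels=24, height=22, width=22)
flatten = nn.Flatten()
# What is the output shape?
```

Input: (7, 24, 22, 22) -> Output: (7, 11616)

Answer: (7, 11616)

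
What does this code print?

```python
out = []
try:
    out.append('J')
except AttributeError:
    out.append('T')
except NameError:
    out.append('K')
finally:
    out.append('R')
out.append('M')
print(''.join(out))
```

Execution trace: 'J' (try body, no exception) → 'R' (finally) → 'M' (after the try/except). Output: JRM

Answer: JRM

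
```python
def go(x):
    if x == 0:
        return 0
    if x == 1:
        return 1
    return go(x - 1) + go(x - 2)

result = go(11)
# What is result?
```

Build up from base cases: go(0)=0, go(1)=1, go(2)=1, go(3)=2, go(4)=3, go(5)=5, go(6)=8, ..., go(11)=89

Answer: 89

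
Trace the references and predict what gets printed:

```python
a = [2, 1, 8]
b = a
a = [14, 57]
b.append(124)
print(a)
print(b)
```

Key concept: rebinding vs mutation: a is rebound to a new list, b still points at the original.
Step by step:
`a = [2, 1, 8]` → a = [2, 1, 8]
`b = a` → b = [2, 1, 8] (same object as a)
`a = [14, 57]` → a = [14, 57]
`b.append(124)` → b = [2, 1, 8, 124]
`print(a)` → prints [14, 57]
`print(b)` → prints [2, 1, 8, 124]

Answer:
[14, 57]
[2, 1, 8, 124]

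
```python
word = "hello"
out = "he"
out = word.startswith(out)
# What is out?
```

Trace:
`word = "hello"` → word = 'hello'
`out = "he"` → out = 'he'
`out = word.startswith(out)` → out = True
So out = True

Answer: True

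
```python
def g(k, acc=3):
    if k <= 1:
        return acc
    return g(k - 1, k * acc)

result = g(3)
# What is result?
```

Accumulator trace (n, acc): (3, 3) -> (2, 9) -> (1, 18) -> return 18

Answer: 18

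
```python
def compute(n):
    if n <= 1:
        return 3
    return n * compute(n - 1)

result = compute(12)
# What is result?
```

compute(12) = 12 * 11 * 10 * 9 * 8 * 7 * 6 * 5 * 4 * 3 * 2 * 3 = 1437004800

Answer: 1437004800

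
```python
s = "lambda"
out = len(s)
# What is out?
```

Trace:
`s = "lambda"` → s = 'lambda'
`out = len(s)` → out = 6
So out = 6

Answer: 6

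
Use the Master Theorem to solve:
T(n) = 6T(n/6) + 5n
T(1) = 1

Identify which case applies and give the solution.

a=6, b=6, f(n)=5n. log_6(6) = 1. Since c=1 = 1, Case 2 applies: T(n) = Θ(n^log_b(a) · log n) = O(n log n).

Answer: O(n log n) - Case 2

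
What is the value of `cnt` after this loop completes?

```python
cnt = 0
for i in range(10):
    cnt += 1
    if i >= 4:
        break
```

Loop breaks when i reaches 4, cnt is 5
`cnt` takes the values: 0 → 1 → 2 → 3 → 4 → 5

Answer: 5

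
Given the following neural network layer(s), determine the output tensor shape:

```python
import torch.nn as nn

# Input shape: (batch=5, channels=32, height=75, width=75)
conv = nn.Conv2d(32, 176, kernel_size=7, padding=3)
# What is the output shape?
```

Input: (5, 32, 75, 75) -> Output: (5, 176, 75, 75)

Answer: (5, 176, 75, 75)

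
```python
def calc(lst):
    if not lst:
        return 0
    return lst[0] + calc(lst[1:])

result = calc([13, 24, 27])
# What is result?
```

13 + 24 + 27 + 0 = 64

Answer: 64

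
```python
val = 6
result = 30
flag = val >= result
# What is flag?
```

Trace:
`val = 6` → val = 6
`result = 30` → result = 30
`flag = val >= result` → flag = False
So flag = False

Answer: False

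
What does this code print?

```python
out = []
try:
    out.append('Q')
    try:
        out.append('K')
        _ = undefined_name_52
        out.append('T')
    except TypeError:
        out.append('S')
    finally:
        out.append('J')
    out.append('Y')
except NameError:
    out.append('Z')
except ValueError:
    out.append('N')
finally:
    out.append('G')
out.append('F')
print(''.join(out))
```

Execution trace: 'Q' (try body) → 'K' (inner try body) → 'J' (inner finally) → 'Z' (except NameError) → 'G' (finally) → 'F' (after the try/except). Output: QKJZGF

Answer: QKJZGF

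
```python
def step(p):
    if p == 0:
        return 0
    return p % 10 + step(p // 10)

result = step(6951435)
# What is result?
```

Sum of digits of 6951435: 5 + 3 + 4 + 1 + 5 + 9 + 6 = 33

Answer: 33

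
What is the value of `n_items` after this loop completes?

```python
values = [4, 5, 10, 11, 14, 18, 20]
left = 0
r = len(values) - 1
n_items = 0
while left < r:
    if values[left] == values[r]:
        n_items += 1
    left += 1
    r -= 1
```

Count matching pairs from ends
`n_items` takes the values: 0

Answer: 0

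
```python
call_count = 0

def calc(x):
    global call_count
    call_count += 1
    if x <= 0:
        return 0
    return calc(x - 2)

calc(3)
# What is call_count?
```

Linear recursion stepping by 2: 3 calls from x=3 down to ≤0.

Answer: 3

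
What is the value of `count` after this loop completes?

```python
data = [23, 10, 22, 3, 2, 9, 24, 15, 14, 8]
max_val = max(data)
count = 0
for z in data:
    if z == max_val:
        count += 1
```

Count of max value 24 in [23, 10, 22, 3, 2, 9, 24, 15, 14, 8]
`count` takes the values: 0 → 1

Answer: 1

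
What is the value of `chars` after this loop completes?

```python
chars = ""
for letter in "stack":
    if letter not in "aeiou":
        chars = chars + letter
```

Remove vowels from 'stack'
`chars` takes the values: "" → "s" → "st" → "stc" → "stck"

Answer: "stck"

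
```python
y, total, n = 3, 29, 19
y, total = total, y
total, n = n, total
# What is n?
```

Trace:
`y, total, n = 3, 29, 19` → y = 3; total = 29; n = 19
`y, total = total, y` → y = 29; total = 3
`total, n = n, total` → total = 19; n = 3
So n = 3

Answer: 3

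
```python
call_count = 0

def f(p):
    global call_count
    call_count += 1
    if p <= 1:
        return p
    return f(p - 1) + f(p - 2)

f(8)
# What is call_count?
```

Calls(p) = 1 + Calls(p-1) + Calls(p-2); Calls(0)=Calls(1)=1. For p=8 this gives 67.

Answer: 67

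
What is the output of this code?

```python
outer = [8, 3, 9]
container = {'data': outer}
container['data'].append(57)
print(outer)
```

Key concept: dict holds reference to list.
Step by step:
`outer = [8, 3, 9]` → outer = [8, 3, 9]
`container = {'data': outer}` → container = {'data': [8, 3, 9]}
`container['data'].append(57)` → outer = [8, 3, 9, 57]; container = {'data': [8, 3, 9, 57]}
`print(outer)` → prints [8, 3, 9, 57]

Answer: [8, 3, 9, 57]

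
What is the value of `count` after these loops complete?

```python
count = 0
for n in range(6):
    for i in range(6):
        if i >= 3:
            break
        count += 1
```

Inner breaks at 3, outer runs 6 times
`count` takes the values: 0 → 1 → 2 → 3 → 4 → 5 → 6 → 7 → 8 → 9 → 10 → 11 → 12 → 13 → 14 → 15 → 16 → 17 → 18

Answer: 18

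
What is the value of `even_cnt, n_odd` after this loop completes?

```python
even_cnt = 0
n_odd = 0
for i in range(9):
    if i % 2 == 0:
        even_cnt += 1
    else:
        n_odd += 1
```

Count evens and odds in range(9)
`even_cnt, n_odd` takes the values: (0, 0) → (1, 0) → (1, 1) → (2, 1) → (2, 2) → (3, 2) → (3, 3) → (4, 3) → (4, 4) → (5, 4)

Answer: 5, 4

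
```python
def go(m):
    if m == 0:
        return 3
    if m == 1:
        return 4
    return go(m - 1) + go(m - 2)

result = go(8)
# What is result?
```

Build up from base cases: go(0)=3, go(1)=4, go(2)=7, go(3)=11, go(4)=18, go(5)=29, go(6)=47, ..., go(8)=123

Answer: 123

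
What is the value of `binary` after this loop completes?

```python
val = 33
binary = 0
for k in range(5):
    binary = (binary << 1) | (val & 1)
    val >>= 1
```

Reverse lowest 5 bits of 33
`binary` takes the values: 0 → 1 → 2 → 4 → 8 → 16

Answer: 16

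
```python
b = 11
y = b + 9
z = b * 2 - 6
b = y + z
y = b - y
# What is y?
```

Trace:
`b = 11` → b = 11
`y = b + 9` → y = 20
`z = b * 2 - 6` → z = 16
`b = y + z` → b = 36
`y = b - y` → y = 16
So y = 16

Answer: 16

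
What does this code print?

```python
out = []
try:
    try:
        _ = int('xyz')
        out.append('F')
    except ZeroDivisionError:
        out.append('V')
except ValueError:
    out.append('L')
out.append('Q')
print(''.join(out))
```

Execution trace: 'L' (outer except ValueError) → 'Q' (after the try/except). Output: LQ

Answer: LQ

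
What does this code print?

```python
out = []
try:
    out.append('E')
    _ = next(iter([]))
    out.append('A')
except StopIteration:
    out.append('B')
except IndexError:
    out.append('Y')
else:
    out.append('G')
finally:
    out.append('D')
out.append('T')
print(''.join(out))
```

Execution trace: 'E' (try body) → 'B' (except StopIteration) → 'D' (finally) → 'T' (after the try/except). Output: EBDT

Answer: EBDT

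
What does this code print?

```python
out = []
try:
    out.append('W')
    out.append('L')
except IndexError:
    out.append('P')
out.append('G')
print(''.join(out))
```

Execution trace: 'W' (try body) → 'L' (try body, no exception) → 'G' (after the try/except). Output: WLG

Answer: WLG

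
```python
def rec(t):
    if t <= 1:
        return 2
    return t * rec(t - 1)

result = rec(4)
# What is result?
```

rec(4) = 4 * 3 * 2 * 2 = 48

Answer: 48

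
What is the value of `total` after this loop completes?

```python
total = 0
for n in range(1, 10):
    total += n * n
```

Sum of squares 1² to 9² = 285
`total` takes the values: 0 → 1 → 5 → 14 → 30 → 55 → 91 → 140 → 204 → 285

Answer: 285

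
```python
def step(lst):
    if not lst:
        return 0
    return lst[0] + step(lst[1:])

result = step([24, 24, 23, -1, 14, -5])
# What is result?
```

24 + 24 + 23 + (-1) + 14 + (-5) + 0 = 79

Answer: 79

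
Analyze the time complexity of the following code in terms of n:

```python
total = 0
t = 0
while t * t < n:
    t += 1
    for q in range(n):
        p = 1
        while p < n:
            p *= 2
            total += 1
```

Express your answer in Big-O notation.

Each loop level contributes: √n × n × log n. Multiplying the contributions gives O(n√n log n).

Answer: O(n√n log n)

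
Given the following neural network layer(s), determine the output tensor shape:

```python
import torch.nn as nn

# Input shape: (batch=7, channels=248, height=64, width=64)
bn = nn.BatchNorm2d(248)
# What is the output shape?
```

Input: (7, 248, 64, 64) -> Output: (7, 248, 64, 64)

Answer: (7, 248, 64, 64)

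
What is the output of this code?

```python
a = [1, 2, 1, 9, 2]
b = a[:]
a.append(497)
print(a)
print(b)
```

Key concept: slice [:] creates copy.
Step by step:
`a = [1, 2, 1, 9, 2]` → a = [1, 2, 1, 9, 2]
`b = a[:]` → b = [1, 2, 1, 9, 2]
`a.append(497)` → a = [1, 2, 1, 9, 2, 497]
`print(a)` → prints [1, 2, 1, 9, 2, 497]
`print(b)` → prints [1, 2, 1, 9, 2]

Answer:
[1, 2, 1, 9, 2, 497]
[1, 2, 1, 9, 2]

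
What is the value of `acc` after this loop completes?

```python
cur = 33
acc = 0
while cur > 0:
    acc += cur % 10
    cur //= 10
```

Sum digits of 33
`acc` takes the values: 0 → 3 → 6

Answer: 6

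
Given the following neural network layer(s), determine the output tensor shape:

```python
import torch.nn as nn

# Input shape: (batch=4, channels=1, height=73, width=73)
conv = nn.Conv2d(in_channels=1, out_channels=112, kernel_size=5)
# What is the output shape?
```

Input: (4, 1, 73, 73) -> Output: (4, 112, 69, 69)

Answer: (4, 112, 69, 69)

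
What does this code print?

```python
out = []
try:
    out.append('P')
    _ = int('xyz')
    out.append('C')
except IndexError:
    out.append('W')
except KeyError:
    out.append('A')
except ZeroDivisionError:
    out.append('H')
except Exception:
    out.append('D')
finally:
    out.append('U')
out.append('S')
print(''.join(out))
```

Execution trace: 'P' (try body) → 'D' (except Exception) → 'U' (finally) → 'S' (after the try/except). Output: PDUS

Answer: PDUS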